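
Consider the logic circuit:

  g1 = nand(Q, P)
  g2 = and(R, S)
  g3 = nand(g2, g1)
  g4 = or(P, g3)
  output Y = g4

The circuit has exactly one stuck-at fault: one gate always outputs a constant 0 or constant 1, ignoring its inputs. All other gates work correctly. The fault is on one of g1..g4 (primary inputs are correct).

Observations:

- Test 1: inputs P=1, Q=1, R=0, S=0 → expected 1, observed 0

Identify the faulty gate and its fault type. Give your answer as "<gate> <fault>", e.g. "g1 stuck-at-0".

Fault-free values for test 1 (P=1, Q=1, R=0, S=0): g1=0, g2=0, g3=1, g4=1, giving Y=1. Observed 0.
Test 1: faults giving observed 0 are {g4 stuck-at-0}.
Only g4 stuck-at-0 is consistent with every test.

g4 stuck-at-0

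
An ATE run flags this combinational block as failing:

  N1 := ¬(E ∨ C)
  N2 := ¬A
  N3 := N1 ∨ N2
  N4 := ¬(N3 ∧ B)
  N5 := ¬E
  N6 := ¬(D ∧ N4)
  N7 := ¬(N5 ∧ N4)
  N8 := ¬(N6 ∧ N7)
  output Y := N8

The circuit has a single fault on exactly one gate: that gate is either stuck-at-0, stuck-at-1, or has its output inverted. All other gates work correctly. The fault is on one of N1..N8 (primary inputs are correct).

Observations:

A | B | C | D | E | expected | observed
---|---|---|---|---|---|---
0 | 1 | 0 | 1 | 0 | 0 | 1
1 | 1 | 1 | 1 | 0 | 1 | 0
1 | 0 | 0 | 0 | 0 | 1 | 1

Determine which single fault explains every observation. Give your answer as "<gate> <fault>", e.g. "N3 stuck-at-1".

N3 inverted output

Fault-free values for test 1 (A=0, B=1, C=0, D=1, E=0): N1=1, N2=1, N3=1, N4=0, N5=1, N6=1, N7=1, N8=0, giving Y=0. Observed 1.
Test 1: faults giving observed 1 are {N3 stuck-at-0, N3 inverted output, N4 stuck-at-1, N4 inverted output, N6 stuck-at-0, N6 inverted output, N7 stuck-at-0, N7 inverted output, N8 stuck-at-1, N8 inverted output}.
Test 2 (A=1, B=1, C=1, D=1, E=0): fault-free N1=0, N2=0, N3=0, N4=1, N5=1, N6=0, N7=0, N8=1 → 1; observed 0. Eliminates N3 stuck-at-0, N4 stuck-at-1, N6 stuck-at-0, N6 inverted output, N7 stuck-at-0, N7 inverted output, N8 stuck-at-1.
Test 3 (A=1, B=0, C=0, D=0, E=0): fault-free N1=1, N2=0, N3=1, N4=1, N5=1, N6=1, N7=0, N8=1 → 1; observed 1. Eliminates N4 inverted output, N8 inverted output.
Only N3 inverted output is consistent with every test.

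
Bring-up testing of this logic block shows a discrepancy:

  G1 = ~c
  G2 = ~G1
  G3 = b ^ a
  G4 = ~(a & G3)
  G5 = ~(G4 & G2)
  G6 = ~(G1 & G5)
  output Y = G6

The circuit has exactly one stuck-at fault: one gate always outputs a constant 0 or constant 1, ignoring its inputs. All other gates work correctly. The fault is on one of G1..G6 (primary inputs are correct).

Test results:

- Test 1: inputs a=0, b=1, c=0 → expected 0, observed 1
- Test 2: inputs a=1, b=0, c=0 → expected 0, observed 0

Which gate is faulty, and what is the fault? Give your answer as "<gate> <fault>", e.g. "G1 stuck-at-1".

G2 stuck-at-1

Fault-free values for test 1 (a=0, b=1, c=0): G1=1, G2=0, G3=1, G4=1, G5=1, G6=0, giving Y=0. Observed 1.
Test 1: faults giving observed 1 are {G1 stuck-at-0, G2 stuck-at-1, G5 stuck-at-0, G6 stuck-at-1}.
Test 2 (a=1, b=0, c=0): fault-free G1=1, G2=0, G3=1, G4=0, G5=1, G6=0 → 0; observed 0. Eliminates G1 stuck-at-0, G5 stuck-at-0, G6 stuck-at-1.
Only G2 stuck-at-1 is consistent with every test.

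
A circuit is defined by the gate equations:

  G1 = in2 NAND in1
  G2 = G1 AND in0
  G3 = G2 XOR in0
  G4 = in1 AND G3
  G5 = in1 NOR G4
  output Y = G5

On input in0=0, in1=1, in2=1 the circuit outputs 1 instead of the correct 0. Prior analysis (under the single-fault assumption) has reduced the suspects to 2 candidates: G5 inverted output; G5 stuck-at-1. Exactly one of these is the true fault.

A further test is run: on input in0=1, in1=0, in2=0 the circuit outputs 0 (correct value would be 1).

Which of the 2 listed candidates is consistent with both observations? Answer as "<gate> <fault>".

Evaluate each candidate on input in0=1, in1=0, in2=0:
  G5 inverted output: G1=1, G2=1, G3=0, G4=0, G5=0 [inverted output] → 0 — matches
  G5 stuck-at-1: G1=1, G2=1, G3=0, G4=0, G5=1 [stuck-at-1] → 1 — eliminated
Only G5 inverted output reproduces the observed 0.

G5 inverted output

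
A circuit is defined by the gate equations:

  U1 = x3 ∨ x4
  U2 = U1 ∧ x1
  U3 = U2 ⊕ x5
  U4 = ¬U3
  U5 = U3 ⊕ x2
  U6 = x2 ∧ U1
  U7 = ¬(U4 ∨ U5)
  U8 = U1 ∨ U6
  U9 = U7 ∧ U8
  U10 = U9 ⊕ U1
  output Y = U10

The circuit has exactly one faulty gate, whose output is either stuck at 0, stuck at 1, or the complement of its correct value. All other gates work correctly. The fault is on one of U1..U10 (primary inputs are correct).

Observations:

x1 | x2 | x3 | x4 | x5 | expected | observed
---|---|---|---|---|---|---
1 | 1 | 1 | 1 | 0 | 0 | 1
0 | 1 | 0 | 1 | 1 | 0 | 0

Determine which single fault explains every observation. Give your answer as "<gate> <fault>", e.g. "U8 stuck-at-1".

U2 stuck-at-0

Fault-free values for test 1 (x1=1, x2=1, x3=1, x4=1, x5=0): U1=1, U2=1, U3=1, U4=0, U5=0, U6=1, U7=1, U8=1, U9=1, U10=0, giving Y=0. Observed 1.
Test 1: faults giving observed 1 are {U2 stuck-at-0, U2 inverted output, U3 stuck-at-0, U3 inverted output, U4 stuck-at-1, U4 inverted output, U5 stuck-at-1, U5 inverted output, U7 stuck-at-0, U7 inverted output, U8 stuck-at-0, U8 inverted output, U9 stuck-at-0, U9 inverted output, U10 stuck-at-1, U10 inverted output}.
Test 2 (x1=0, x2=1, x3=0, x4=1, x5=1): fault-free U1=1, U2=0, U3=1, U4=0, U5=0, U6=1, U7=1, U8=1, U9=1, U10=0 → 0; observed 0. Eliminates U2 inverted output, U3 stuck-at-0, U3 inverted output, U4 stuck-at-1, U4 inverted output, U5 stuck-at-1, U5 inverted output, U7 stuck-at-0, U7 inverted output, U8 stuck-at-0, U8 inverted output, U9 stuck-at-0, U9 inverted output, U10 stuck-at-1, U10 inverted output.
Only U2 stuck-at-0 is consistent with every test.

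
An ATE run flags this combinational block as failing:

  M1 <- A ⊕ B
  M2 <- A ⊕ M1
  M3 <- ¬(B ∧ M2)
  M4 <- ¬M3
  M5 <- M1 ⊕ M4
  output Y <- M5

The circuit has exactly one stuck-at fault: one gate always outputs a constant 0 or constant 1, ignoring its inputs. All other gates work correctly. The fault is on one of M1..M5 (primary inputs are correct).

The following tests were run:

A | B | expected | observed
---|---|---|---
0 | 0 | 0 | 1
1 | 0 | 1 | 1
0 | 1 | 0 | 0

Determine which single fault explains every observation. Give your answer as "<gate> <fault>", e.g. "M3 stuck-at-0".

Fault-free values for test 1 (A=0, B=0): M1=0, M2=0, M3=1, M4=0, M5=0, giving Y=0. Observed 1.
Test 1: faults giving observed 1 are {M1 stuck-at-1, M3 stuck-at-0, M4 stuck-at-1, M5 stuck-at-1}.
Test 2 (A=1, B=0): fault-free M1=1, M2=0, M3=1, M4=0, M5=1 → 1; observed 1. Eliminates M3 stuck-at-0, M4 stuck-at-1.
Test 3 (A=0, B=1): fault-free M1=1, M2=1, M3=0, M4=1, M5=0 → 0; observed 0. Eliminates M5 stuck-at-1.
Only M1 stuck-at-1 is consistent with every test.

M1 stuck-at-1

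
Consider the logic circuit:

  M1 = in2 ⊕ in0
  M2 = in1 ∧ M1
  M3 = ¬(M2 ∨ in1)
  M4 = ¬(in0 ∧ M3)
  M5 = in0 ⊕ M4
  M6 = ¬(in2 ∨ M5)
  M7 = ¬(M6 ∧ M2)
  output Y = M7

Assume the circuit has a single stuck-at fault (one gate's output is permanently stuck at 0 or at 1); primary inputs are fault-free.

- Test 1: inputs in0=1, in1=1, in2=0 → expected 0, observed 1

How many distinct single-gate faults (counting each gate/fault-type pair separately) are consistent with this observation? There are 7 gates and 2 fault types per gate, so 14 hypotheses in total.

7

Fault-free: M1=1, M2=1, M3=0, M4=1, M5=0, M6=1, M7=0 → 0. Observed 1.
  M1 stuck-at-0: output 1 ✓
  M1 stuck-at-1: output 0 ✗
  M2 stuck-at-0: output 1 ✓
  M2 stuck-at-1: output 0 ✗
  M3 stuck-at-0: output 0 ✗
  M3 stuck-at-1: output 1 ✓
  M4 stuck-at-0: output 1 ✓
  M4 stuck-at-1: output 0 ✗
  M5 stuck-at-0: output 0 ✗
  M5 stuck-at-1: output 1 ✓
  M6 stuck-at-0: output 1 ✓
  M6 stuck-at-1: output 0 ✗
  M7 stuck-at-0: output 0 ✗
  M7 stuck-at-1: output 1 ✓
Consistent faults: {M1 stuck-at-0, M2 stuck-at-0, M3 stuck-at-1, M4 stuck-at-0, M5 stuck-at-1, M6 stuck-at-0, M7 stuck-at-1} — 7 in all.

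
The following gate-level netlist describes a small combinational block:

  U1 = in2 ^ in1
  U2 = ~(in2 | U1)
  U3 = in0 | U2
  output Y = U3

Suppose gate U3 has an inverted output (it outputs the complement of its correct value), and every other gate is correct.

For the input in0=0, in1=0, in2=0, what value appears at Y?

0

Propagate with U3 forced: U1=0, U2=1, U3=0 [inverted output].
So Y = 0. (Without the fault it would be 1.)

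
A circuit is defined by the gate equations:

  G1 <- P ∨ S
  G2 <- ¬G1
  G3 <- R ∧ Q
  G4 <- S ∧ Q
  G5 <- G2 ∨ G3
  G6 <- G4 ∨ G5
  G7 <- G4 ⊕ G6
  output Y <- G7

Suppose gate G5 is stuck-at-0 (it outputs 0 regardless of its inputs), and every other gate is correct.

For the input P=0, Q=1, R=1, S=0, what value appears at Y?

0

Propagate with G5 forced: G1=0, G2=1, G3=1, G4=0, G5=0 [stuck-at-0], G6=0, G7=0.
So Y = 0. (Without the fault it would be 1.)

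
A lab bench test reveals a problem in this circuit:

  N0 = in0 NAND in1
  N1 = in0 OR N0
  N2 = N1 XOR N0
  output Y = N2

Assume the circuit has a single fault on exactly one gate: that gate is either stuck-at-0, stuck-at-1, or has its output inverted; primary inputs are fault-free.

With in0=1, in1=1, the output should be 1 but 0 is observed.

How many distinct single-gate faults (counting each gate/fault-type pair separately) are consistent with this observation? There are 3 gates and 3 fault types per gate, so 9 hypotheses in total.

Fault-free: N0=0, N1=1, N2=1 → 1. Observed 0.
  N0 stuck-at-0: output 1 ✗
  N0 stuck-at-1: output 0 ✓
  N0 inverted output: output 0 ✓
  N1 stuck-at-0: output 0 ✓
  N1 stuck-at-1: output 1 ✗
  N1 inverted output: output 0 ✓
  N2 stuck-at-0: output 0 ✓
  N2 stuck-at-1: output 1 ✗
  N2 inverted output: output 0 ✓
Consistent faults: {N0 stuck-at-1, N0 inverted output, N1 stuck-at-0, N1 inverted output, N2 stuck-at-0, N2 inverted output} — 6 in all.

6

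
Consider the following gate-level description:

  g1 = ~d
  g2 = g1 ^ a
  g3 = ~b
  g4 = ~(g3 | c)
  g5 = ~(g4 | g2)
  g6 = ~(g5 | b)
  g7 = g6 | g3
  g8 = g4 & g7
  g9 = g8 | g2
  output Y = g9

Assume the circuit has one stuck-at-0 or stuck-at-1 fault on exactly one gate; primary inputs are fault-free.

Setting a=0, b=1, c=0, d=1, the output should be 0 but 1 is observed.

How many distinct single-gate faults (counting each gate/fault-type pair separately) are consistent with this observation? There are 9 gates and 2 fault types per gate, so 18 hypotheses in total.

6

Fault-free: g1=0, g2=0, g3=0, g4=1, g5=0, g6=0, g7=0, g8=0, g9=0 → 0. Observed 1.
  g1: stuck-at-1 ✓; others ✗
  g2: stuck-at-1 ✓; others ✗
  g3: none of the 2 fault types match ✗
  g4: none of the 2 fault types match ✗
  g5: none of the 2 fault types match ✗
  g6: stuck-at-1 ✓; others ✗
  g7: stuck-at-1 ✓; others ✗
  g8: stuck-at-1 ✓; others ✗
  g9: stuck-at-1 ✓; others ✗
Consistent faults: {g1 stuck-at-1, g2 stuck-at-1, g6 stuck-at-1, g7 stuck-at-1, g8 stuck-at-1, g9 stuck-at-1} — 6 in all.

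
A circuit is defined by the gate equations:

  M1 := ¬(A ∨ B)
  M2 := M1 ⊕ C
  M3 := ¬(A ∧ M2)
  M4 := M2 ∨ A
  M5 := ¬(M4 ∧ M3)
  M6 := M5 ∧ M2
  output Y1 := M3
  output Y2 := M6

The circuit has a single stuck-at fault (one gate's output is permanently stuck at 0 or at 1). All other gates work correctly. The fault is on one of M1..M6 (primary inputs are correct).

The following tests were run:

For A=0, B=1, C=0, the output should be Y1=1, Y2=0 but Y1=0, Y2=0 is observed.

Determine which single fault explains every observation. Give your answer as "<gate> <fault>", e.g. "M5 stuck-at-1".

M3 stuck-at-0

Fault-free values for test 1 (A=0, B=1, C=0): M1=0, M2=0, M3=1, M4=0, M5=1, M6=0, giving Y1=1, Y2=0. Observed Y1=0, Y2=0.
Test 1: faults giving observed Y1=0, Y2=0 are {M3 stuck-at-0}.
Only M3 stuck-at-0 is consistent with every test.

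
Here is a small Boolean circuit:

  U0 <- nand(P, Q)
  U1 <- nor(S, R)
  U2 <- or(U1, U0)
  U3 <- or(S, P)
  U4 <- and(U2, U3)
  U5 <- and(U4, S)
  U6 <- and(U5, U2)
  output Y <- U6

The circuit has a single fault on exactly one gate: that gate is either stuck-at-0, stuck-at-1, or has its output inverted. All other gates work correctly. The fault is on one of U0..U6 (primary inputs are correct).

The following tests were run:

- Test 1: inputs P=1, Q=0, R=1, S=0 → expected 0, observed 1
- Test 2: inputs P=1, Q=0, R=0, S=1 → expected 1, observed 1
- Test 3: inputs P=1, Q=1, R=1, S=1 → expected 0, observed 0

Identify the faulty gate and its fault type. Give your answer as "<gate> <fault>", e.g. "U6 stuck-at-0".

Fault-free values for test 1 (P=1, Q=0, R=1, S=0): U0=1, U1=0, U2=1, U3=1, U4=1, U5=0, U6=0, giving Y=0. Observed 1.
Test 1: faults giving observed 1 are {U5 stuck-at-1, U5 inverted output, U6 stuck-at-1, U6 inverted output}.
Test 2 (P=1, Q=0, R=0, S=1): fault-free U0=1, U1=0, U2=1, U3=1, U4=1, U5=1, U6=1 → 1; observed 1. Eliminates U5 inverted output, U6 inverted output.
Test 3 (P=1, Q=1, R=1, S=1): fault-free U0=0, U1=0, U2=0, U3=1, U4=0, U5=0, U6=0 → 0; observed 0. Eliminates U6 stuck-at-1.
Only U5 stuck-at-1 is consistent with every test.

U5 stuck-at-1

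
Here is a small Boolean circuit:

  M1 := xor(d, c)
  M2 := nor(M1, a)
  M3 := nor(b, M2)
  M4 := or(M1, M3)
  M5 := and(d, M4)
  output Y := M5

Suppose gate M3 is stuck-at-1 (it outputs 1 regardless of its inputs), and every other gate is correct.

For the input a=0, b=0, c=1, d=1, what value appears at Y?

1

Propagate with M3 forced: M1=0, M2=1, M3=1 [stuck-at-1], M4=1, M5=1.
So Y = 1. (Without the fault it would be 0.)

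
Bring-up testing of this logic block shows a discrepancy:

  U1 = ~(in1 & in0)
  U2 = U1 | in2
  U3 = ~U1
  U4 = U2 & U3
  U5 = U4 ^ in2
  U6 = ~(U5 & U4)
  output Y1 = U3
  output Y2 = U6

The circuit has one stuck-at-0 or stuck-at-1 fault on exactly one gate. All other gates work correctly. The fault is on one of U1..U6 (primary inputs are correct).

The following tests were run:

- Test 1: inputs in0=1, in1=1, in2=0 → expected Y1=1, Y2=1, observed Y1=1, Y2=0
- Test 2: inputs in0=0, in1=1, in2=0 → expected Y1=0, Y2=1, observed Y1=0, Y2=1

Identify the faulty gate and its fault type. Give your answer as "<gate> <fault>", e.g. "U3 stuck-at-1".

Fault-free values for test 1 (in0=1, in1=1, in2=0): U1=0, U2=0, U3=1, U4=0, U5=0, U6=1, giving Y1=1, Y2=1. Observed Y1=1, Y2=0.
Test 1: faults giving observed Y1=1, Y2=0 are {U2 stuck-at-1, U4 stuck-at-1, U6 stuck-at-0}.
Test 2 (in0=0, in1=1, in2=0): fault-free U1=1, U2=1, U3=0, U4=0, U5=0, U6=1 → Y1=0, Y2=1; observed Y1=0, Y2=1. Eliminates U4 stuck-at-1, U6 stuck-at-0.
Only U2 stuck-at-1 is consistent with every test.

U2 stuck-at-1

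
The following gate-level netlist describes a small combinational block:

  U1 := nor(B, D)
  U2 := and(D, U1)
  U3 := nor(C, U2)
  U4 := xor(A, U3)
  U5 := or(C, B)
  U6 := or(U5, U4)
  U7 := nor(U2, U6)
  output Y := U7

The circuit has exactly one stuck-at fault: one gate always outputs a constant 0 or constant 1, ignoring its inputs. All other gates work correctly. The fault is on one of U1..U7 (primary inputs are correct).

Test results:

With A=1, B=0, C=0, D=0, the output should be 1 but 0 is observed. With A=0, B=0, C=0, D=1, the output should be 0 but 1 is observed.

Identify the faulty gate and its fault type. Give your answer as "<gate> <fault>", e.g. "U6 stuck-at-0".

Fault-free values for test 1 (A=1, B=0, C=0, D=0): U1=1, U2=0, U3=1, U4=0, U5=0, U6=0, U7=1, giving Y=1. Observed 0.
Test 1: faults giving observed 0 are {U2 stuck-at-1, U3 stuck-at-0, U4 stuck-at-1, U5 stuck-at-1, U6 stuck-at-1, U7 stuck-at-0}.
Test 2 (A=0, B=0, C=0, D=1): fault-free U1=0, U2=0, U3=1, U4=1, U5=0, U6=1, U7=0 → 0; observed 1. Eliminates U2 stuck-at-1, U4 stuck-at-1, U5 stuck-at-1, U6 stuck-at-1, U7 stuck-at-0.
Only U3 stuck-at-0 is consistent with every test.

U3 stuck-at-0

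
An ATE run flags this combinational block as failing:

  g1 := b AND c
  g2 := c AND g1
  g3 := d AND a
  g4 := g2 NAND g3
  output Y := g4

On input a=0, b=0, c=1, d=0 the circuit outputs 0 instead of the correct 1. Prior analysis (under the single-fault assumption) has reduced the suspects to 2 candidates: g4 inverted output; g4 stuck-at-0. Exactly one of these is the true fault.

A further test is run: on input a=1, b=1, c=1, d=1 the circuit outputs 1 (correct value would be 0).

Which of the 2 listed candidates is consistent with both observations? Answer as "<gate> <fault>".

g4 inverted output

Evaluate each candidate on input a=1, b=1, c=1, d=1:
  g4 inverted output: g1=1, g2=1, g3=1, g4=1 [inverted output] → 1 — matches
  g4 stuck-at-0: g1=1, g2=1, g3=1, g4=0 [stuck-at-0] → 0 — eliminated
Only g4 inverted output reproduces the observed 1.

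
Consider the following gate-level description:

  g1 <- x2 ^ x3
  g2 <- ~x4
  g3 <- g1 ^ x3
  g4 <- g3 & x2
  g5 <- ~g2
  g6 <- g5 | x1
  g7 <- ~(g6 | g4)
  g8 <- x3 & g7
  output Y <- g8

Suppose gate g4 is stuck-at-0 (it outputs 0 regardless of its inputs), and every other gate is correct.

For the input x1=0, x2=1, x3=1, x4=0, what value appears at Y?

1

Propagate with g4 forced: g1=0, g2=1, g3=1, g4=0 [stuck-at-0], g5=0, g6=0, g7=1, g8=1.
So Y = 1. (Without the fault it would be 0.)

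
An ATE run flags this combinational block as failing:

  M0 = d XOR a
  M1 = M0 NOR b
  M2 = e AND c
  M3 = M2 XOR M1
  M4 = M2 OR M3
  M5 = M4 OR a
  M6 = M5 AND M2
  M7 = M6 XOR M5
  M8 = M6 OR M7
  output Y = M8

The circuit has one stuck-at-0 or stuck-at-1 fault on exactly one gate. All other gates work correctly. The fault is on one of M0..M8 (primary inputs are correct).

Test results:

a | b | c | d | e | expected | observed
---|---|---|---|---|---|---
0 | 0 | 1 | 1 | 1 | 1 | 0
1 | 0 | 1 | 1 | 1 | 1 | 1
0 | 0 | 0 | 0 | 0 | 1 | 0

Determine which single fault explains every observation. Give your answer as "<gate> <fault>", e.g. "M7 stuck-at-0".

Fault-free values for test 1 (a=0, b=0, c=1, d=1, e=1): M0=1, M1=0, M2=1, M3=1, M4=1, M5=1, M6=1, M7=0, M8=1, giving Y=1. Observed 0.
Test 1: faults giving observed 0 are {M2 stuck-at-0, M4 stuck-at-0, M5 stuck-at-0, M8 stuck-at-0}.
Test 2 (a=1, b=0, c=1, d=1, e=1): fault-free M0=0, M1=1, M2=1, M3=0, M4=1, M5=1, M6=1, M7=0, M8=1 → 1; observed 1. Eliminates M5 stuck-at-0, M8 stuck-at-0.
Test 3 (a=0, b=0, c=0, d=0, e=0): fault-free M0=0, M1=1, M2=0, M3=1, M4=1, M5=1, M6=0, M7=1, M8=1 → 1; observed 0. Eliminates M2 stuck-at-0.
Only M4 stuck-at-0 is consistent with every test.

M4 stuck-at-0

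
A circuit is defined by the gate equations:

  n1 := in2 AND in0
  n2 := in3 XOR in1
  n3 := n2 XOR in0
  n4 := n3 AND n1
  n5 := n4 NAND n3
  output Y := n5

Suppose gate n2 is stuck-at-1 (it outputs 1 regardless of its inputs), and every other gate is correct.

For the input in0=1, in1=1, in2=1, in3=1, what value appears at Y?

Propagate with n2 forced: n1=1, n2=1 [stuck-at-1], n3=0, n4=0, n5=1.
So Y = 1. (Without the fault it would be 0.)

1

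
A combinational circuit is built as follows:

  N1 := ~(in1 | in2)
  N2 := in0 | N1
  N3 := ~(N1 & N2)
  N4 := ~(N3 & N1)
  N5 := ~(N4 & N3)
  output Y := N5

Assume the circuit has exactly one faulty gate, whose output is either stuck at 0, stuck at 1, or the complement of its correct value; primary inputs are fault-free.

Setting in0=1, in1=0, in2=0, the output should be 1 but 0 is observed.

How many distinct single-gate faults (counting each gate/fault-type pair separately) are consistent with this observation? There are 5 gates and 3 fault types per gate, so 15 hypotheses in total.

Fault-free: N1=1, N2=1, N3=0, N4=1, N5=1 → 1. Observed 0.
  N1: stuck-at-0, inverted output ✓; others ✗
  N2: none of the 3 fault types match ✗
  N3: none of the 3 fault types match ✗
  N4: none of the 3 fault types match ✗
  N5: stuck-at-0, inverted output ✓; others ✗
Consistent faults: {N1 stuck-at-0, N1 inverted output, N5 stuck-at-0, N5 inverted output} — 4 in all.

4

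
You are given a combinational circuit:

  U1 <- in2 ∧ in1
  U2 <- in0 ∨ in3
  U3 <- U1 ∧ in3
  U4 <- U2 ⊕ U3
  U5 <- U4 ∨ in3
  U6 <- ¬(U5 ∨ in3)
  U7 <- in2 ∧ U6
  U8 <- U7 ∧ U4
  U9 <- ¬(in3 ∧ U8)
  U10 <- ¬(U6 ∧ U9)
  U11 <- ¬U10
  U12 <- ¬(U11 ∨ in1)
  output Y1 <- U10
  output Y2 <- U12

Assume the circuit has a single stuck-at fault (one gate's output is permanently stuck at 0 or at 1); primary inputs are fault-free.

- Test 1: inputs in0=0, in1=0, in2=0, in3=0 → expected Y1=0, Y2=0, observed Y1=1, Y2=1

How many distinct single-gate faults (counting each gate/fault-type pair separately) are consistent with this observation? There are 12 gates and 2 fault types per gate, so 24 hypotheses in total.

7

Fault-free: U1=0, U2=0, U3=0, U4=0, U5=0, U6=1, U7=0, U8=0, U9=1, U10=0, U11=1, U12=0 → Y1=0, Y2=0. Observed Y1=1, Y2=1.
  U1: none of the 2 fault types match ✗
  U2: stuck-at-1 ✓; others ✗
  U3: stuck-at-1 ✓; others ✗
  U4: stuck-at-1 ✓; others ✗
  U5: stuck-at-1 ✓; others ✗
  U6: stuck-at-0 ✓; others ✗
  U7: none of the 2 fault types match ✗
  U8: none of the 2 fault types match ✗
  U9: stuck-at-0 ✓; others ✗
  U10: stuck-at-1 ✓; others ✗
  U11: none of the 2 fault types match ✗
  U12: none of the 2 fault types match ✗
Consistent faults: {U2 stuck-at-1, U3 stuck-at-1, U4 stuck-at-1, U5 stuck-at-1, U6 stuck-at-0, U9 stuck-at-0, U10 stuck-at-1} — 7 in all.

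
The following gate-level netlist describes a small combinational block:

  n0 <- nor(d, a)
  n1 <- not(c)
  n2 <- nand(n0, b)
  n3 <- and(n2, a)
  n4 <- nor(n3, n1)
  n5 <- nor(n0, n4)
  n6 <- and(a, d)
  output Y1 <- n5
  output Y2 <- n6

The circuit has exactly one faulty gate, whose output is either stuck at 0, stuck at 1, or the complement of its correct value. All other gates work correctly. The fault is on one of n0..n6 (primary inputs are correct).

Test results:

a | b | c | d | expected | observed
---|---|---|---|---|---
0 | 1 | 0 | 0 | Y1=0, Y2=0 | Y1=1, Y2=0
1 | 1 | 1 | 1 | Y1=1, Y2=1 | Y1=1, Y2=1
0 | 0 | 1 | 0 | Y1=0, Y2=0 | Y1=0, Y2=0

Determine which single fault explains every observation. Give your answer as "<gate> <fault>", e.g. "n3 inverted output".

n0 stuck-at-0

Fault-free values for test 1 (a=0, b=1, c=0, d=0): n0=1, n1=1, n2=0, n3=0, n4=0, n5=0, n6=0, giving Y1=0, Y2=0. Observed Y1=1, Y2=0.
Test 1: faults giving observed Y1=1, Y2=0 are {n0 stuck-at-0, n0 inverted output, n5 stuck-at-1, n5 inverted output}.
Test 2 (a=1, b=1, c=1, d=1): fault-free n0=0, n1=0, n2=1, n3=1, n4=0, n5=1, n6=1 → Y1=1, Y2=1; observed Y1=1, Y2=1. Eliminates n0 inverted output, n5 inverted output.
Test 3 (a=0, b=0, c=1, d=0): fault-free n0=1, n1=0, n2=1, n3=0, n4=1, n5=0, n6=0 → Y1=0, Y2=0; observed Y1=0, Y2=0. Eliminates n5 stuck-at-1.
Only n0 stuck-at-0 is consistent with every test.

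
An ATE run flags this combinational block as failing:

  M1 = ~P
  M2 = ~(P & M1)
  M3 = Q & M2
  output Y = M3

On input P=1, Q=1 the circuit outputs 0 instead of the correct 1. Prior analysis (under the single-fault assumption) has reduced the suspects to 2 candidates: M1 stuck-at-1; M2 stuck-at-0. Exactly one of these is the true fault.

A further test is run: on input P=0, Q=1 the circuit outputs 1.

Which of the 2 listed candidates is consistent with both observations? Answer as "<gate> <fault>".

Evaluate each candidate on input P=0, Q=1:
  M1 stuck-at-1: M1=1 [stuck-at-1], M2=1, M3=1 → 1 — matches
  M2 stuck-at-0: M1=1, M2=0 [stuck-at-0], M3=0 → 0 — eliminated
Only M1 stuck-at-1 reproduces the observed 1.

M1 stuck-at-1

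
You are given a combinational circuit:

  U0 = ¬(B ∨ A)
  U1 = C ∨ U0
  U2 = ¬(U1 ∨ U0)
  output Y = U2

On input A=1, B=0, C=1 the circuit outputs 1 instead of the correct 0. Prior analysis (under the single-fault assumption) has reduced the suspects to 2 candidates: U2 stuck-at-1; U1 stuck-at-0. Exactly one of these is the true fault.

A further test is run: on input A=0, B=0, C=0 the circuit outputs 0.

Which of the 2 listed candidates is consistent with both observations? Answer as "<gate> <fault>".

Evaluate each candidate on input A=0, B=0, C=0:
  U2 stuck-at-1: U0=1, U1=1, U2=1 [stuck-at-1] → 1 — eliminated
  U1 stuck-at-0: U0=1, U1=0 [stuck-at-0], U2=0 → 0 — matches
Only U1 stuck-at-0 reproduces the observed 0.

U1 stuck-at-0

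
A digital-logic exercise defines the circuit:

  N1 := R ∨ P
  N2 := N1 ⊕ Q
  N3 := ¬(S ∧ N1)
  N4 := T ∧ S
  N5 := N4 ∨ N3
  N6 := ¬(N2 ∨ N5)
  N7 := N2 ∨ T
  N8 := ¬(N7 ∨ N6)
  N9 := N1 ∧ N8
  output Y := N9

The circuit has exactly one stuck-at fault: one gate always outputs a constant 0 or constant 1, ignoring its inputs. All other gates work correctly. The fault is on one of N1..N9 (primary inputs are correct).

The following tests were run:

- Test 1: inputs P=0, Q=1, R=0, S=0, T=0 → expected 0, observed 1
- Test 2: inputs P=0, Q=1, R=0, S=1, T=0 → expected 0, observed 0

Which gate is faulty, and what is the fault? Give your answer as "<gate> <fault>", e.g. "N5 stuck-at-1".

Fault-free values for test 1 (P=0, Q=1, R=0, S=0, T=0): N1=0, N2=1, N3=1, N4=0, N5=1, N6=0, N7=1, N8=0, N9=0, giving Y=0. Observed 1.
Test 1: faults giving observed 1 are {N1 stuck-at-1, N9 stuck-at-1}.
Test 2 (P=0, Q=1, R=0, S=1, T=0): fault-free N1=0, N2=1, N3=1, N4=0, N5=1, N6=0, N7=1, N8=0, N9=0 → 0; observed 0. Eliminates N9 stuck-at-1.
Only N1 stuck-at-1 is consistent with every test.

N1 stuck-at-1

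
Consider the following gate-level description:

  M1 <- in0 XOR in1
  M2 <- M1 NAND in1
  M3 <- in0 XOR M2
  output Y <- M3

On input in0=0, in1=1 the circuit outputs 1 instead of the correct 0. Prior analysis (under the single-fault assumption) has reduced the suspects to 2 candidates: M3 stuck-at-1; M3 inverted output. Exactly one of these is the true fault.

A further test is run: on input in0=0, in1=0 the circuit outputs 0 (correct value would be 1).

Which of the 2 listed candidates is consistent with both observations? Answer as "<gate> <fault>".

M3 inverted output

Evaluate each candidate on input in0=0, in1=0:
  M3 stuck-at-1: M1=0, M2=1, M3=1 [stuck-at-1] → 1 — eliminated
  M3 inverted output: M1=0, M2=1, M3=0 [inverted output] → 0 — matches
Only M3 inverted output reproduces the observed 0.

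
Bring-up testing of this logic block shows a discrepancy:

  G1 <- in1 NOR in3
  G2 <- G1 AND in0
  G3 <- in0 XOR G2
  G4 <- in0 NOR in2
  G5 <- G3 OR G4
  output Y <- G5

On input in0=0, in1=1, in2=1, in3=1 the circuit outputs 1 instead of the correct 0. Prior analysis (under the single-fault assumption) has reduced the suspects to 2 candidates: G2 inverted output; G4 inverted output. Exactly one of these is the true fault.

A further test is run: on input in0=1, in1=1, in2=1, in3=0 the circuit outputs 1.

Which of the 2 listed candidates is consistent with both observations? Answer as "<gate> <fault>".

G4 inverted output

Evaluate each candidate on input in0=1, in1=1, in2=1, in3=0:
  G2 inverted output: G1=0, G2=1 [inverted output], G3=0, G4=0, G5=0 → 0 — eliminated
  G4 inverted output: G1=0, G2=0, G3=1, G4=1 [inverted output], G5=1 → 1 — matches
Only G4 inverted output reproduces the observed 1.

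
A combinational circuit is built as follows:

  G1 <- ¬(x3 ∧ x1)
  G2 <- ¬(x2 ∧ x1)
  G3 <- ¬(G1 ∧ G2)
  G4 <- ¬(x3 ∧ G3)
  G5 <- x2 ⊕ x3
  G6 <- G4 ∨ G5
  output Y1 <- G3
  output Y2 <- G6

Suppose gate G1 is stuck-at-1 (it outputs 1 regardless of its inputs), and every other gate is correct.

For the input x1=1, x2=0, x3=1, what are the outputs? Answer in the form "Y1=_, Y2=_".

Propagate with G1 forced: G1=1 [stuck-at-1], G2=1, G3=0, G4=1, G5=1, G6=1.
So the outputs are Y1=0, Y2=1. (Without the fault they would be Y1=1, Y2=1.)

Y1=0, Y2=1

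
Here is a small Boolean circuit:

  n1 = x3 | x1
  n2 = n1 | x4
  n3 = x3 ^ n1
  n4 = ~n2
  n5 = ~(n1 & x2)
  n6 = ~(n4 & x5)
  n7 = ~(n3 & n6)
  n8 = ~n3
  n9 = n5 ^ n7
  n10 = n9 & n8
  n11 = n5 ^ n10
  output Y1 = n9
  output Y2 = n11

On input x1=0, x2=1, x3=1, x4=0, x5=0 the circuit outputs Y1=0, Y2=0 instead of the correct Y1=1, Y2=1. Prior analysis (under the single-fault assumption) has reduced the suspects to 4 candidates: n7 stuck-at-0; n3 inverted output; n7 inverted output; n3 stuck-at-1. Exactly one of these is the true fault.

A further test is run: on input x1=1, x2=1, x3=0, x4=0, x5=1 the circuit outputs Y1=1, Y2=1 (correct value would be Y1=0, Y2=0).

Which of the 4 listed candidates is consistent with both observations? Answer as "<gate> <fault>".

n3 inverted output

Evaluate each candidate on input x1=1, x2=1, x3=0, x4=0, x5=1:
  n7 stuck-at-0: n1=1, n2=1, n3=1, n4=0, n5=0, n6=1, n7=0 [stuck-at-0], n8=0, n9=0, n10=0, n11=0 → Y1=0, Y2=0 — eliminated
  n3 inverted output: n1=1, n2=1, n3=0 [inverted output], n4=0, n5=0, n6=1, n7=1, n8=1, n9=1, n10=1, n11=1 → Y1=1, Y2=1 — matches
  n7 inverted output: n1=1, n2=1, n3=1, n4=0, n5=0, n6=1, n7=1 [inverted output], n8=0, n9=1, n10=0, n11=0 → Y1=1, Y2=0 — eliminated
  n3 stuck-at-1: n1=1, n2=1, n3=1 [stuck-at-1], n4=0, n5=0, n6=1, n7=0, n8=0, n9=0, n10=0, n11=0 → Y1=0, Y2=0 — eliminated
Only n3 inverted output reproduces the observed Y1=1, Y2=1.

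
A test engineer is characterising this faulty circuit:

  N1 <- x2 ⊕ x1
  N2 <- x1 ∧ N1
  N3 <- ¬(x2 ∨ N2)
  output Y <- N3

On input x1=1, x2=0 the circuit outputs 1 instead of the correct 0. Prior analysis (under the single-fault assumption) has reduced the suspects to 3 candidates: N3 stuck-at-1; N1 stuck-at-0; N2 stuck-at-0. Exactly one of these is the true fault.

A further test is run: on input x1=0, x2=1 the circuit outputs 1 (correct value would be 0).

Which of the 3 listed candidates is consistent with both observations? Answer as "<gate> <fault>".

N3 stuck-at-1

Evaluate each candidate on input x1=0, x2=1:
  N3 stuck-at-1: N1=1, N2=0, N3=1 [stuck-at-1] → 1 — matches
  N1 stuck-at-0: N1=0 [stuck-at-0], N2=0, N3=0 → 0 — eliminated
  N2 stuck-at-0: N1=1, N2=0 [stuck-at-0], N3=0 → 0 — eliminated
Only N3 stuck-at-1 reproduces the observed 1.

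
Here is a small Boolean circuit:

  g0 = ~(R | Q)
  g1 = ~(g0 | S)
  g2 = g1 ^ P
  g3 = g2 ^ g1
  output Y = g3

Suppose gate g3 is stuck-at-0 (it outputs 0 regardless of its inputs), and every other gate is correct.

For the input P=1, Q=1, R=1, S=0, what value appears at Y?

0

Propagate with g3 forced: g0=0, g1=1, g2=0, g3=0 [stuck-at-0].
So Y = 0. (Without the fault it would be 1.)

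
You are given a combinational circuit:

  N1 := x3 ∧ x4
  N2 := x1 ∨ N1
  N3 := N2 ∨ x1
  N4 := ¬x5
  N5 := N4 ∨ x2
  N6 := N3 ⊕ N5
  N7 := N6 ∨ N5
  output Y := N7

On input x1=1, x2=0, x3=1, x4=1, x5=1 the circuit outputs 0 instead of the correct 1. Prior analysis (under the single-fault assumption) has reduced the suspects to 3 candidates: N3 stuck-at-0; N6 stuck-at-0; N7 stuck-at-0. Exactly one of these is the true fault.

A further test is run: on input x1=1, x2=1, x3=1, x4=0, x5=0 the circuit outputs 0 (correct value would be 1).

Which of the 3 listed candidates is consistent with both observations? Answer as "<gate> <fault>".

N7 stuck-at-0

Evaluate each candidate on input x1=1, x2=1, x3=1, x4=0, x5=0:
  N3 stuck-at-0: N1=0, N2=1, N3=0 [stuck-at-0], N4=1, N5=1, N6=1, N7=1 → 1 — eliminated
  N6 stuck-at-0: N1=0, N2=1, N3=1, N4=1, N5=1, N6=0 [stuck-at-0], N7=1 → 1 — eliminated
  N7 stuck-at-0: N1=0, N2=1, N3=1, N4=1, N5=1, N6=0, N7=0 [stuck-at-0] → 0 — matches
Only N7 stuck-at-0 reproduces the observed 0.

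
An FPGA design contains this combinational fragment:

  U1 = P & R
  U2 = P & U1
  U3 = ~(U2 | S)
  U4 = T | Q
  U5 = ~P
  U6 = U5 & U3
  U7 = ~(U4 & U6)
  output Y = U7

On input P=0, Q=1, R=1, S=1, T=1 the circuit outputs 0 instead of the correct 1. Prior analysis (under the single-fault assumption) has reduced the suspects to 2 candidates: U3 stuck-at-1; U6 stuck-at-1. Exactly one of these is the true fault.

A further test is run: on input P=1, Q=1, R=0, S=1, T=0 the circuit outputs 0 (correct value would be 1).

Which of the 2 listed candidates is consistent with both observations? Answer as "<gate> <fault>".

Evaluate each candidate on input P=1, Q=1, R=0, S=1, T=0:
  U3 stuck-at-1: U1=0, U2=0, U3=1 [stuck-at-1], U4=1, U5=0, U6=0, U7=1 → 1 — eliminated
  U6 stuck-at-1: U1=0, U2=0, U3=0, U4=1, U5=0, U6=1 [stuck-at-1], U7=0 → 0 — matches
Only U6 stuck-at-1 reproduces the observed 0.

U6 stuck-at-1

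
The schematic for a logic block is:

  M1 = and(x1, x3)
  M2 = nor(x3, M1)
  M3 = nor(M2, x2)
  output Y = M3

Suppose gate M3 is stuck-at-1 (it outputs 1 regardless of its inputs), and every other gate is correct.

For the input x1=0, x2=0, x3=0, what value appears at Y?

1

Propagate with M3 forced: M1=0, M2=1, M3=1 [stuck-at-1].
So Y = 1. (Without the fault it would be 0.)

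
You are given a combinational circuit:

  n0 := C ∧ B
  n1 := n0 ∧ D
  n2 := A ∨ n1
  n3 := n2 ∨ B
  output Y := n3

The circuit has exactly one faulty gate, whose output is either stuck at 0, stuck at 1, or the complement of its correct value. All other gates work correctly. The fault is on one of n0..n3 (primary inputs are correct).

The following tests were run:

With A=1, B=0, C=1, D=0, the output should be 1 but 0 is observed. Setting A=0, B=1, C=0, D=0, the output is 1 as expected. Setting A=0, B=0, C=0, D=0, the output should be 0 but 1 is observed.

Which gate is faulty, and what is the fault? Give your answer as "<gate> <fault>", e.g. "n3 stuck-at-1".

n2 inverted output

Fault-free values for test 1 (A=1, B=0, C=1, D=0): n0=0, n1=0, n2=1, n3=1, giving Y=1. Observed 0.
Test 1: faults giving observed 0 are {n2 stuck-at-0, n2 inverted output, n3 stuck-at-0, n3 inverted output}.
Test 2 (A=0, B=1, C=0, D=0): fault-free n0=0, n1=0, n2=0, n3=1 → 1; observed 1. Eliminates n3 stuck-at-0, n3 inverted output.
Test 3 (A=0, B=0, C=0, D=0): fault-free n0=0, n1=0, n2=0, n3=0 → 0; observed 1. Eliminates n2 stuck-at-0.
Only n2 inverted output is consistent with every test.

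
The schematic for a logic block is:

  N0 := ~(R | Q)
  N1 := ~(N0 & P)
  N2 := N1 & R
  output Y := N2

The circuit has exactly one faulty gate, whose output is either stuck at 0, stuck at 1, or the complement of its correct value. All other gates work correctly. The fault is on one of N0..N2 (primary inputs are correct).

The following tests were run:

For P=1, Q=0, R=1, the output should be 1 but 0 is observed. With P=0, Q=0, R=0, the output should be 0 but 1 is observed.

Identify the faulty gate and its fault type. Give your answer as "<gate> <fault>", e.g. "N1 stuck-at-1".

N2 inverted output

Fault-free values for test 1 (P=1, Q=0, R=1): N0=0, N1=1, N2=1, giving Y=1. Observed 0.
Test 1: faults giving observed 0 are {N0 stuck-at-1, N0 inverted output, N1 stuck-at-0, N1 inverted output, N2 stuck-at-0, N2 inverted output}.
Test 2 (P=0, Q=0, R=0): fault-free N0=1, N1=1, N2=0 → 0; observed 1. Eliminates N0 stuck-at-1, N0 inverted output, N1 stuck-at-0, N1 inverted output, N2 stuck-at-0.
Only N2 inverted output is consistent with every test.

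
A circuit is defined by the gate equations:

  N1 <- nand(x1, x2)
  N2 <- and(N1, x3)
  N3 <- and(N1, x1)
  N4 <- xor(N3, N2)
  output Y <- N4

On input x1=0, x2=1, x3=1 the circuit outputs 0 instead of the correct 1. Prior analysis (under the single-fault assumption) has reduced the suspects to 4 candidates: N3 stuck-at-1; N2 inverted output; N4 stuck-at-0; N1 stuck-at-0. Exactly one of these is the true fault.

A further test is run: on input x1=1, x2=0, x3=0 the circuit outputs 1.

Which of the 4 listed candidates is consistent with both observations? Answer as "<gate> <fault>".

N3 stuck-at-1

Evaluate each candidate on input x1=1, x2=0, x3=0:
  N3 stuck-at-1: N1=1, N2=0, N3=1 [stuck-at-1], N4=1 → 1 — matches
  N2 inverted output: N1=1, N2=1 [inverted output], N3=1, N4=0 → 0 — eliminated
  N4 stuck-at-0: N1=1, N2=0, N3=1, N4=0 [stuck-at-0] → 0 — eliminated
  N1 stuck-at-0: N1=0 [stuck-at-0], N2=0, N3=0, N4=0 → 0 — eliminated
Only N3 stuck-at-1 reproduces the observed 1.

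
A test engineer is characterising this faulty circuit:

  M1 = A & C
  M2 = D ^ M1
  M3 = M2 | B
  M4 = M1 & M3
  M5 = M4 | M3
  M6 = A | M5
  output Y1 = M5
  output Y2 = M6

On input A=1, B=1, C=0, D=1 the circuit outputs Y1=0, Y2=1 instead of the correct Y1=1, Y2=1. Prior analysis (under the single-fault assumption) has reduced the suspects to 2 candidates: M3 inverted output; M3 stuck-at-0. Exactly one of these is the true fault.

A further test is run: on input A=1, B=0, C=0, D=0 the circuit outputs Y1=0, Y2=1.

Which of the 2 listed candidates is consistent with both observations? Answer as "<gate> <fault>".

Evaluate each candidate on input A=1, B=0, C=0, D=0:
  M3 inverted output: M1=0, M2=0, M3=1 [inverted output], M4=0, M5=1, M6=1 → Y1=1, Y2=1 — eliminated
  M3 stuck-at-0: M1=0, M2=0, M3=0 [stuck-at-0], M4=0, M5=0, M6=1 → Y1=0, Y2=1 — matches
Only M3 stuck-at-0 reproduces the observed Y1=0, Y2=1.

M3 stuck-at-0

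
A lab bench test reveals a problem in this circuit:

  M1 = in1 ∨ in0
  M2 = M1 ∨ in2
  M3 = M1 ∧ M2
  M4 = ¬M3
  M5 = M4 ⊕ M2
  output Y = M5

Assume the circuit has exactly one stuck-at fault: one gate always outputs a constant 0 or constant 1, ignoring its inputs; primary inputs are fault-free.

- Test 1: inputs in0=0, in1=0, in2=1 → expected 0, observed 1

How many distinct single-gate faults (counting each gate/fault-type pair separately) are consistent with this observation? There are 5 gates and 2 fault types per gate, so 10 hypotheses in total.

Fault-free: M1=0, M2=1, M3=0, M4=1, M5=0 → 0. Observed 1.
  M1 stuck-at-0: output 0 ✗
  M1 stuck-at-1: output 1 ✓
  M2 stuck-at-0: output 1 ✓
  M2 stuck-at-1: output 0 ✗
  M3 stuck-at-0: output 0 ✗
  M3 stuck-at-1: output 1 ✓
  M4 stuck-at-0: output 1 ✓
  M4 stuck-at-1: output 0 ✗
  M5 stuck-at-0: output 0 ✗
  M5 stuck-at-1: output 1 ✓
Consistent faults: {M1 stuck-at-1, M2 stuck-at-0, M3 stuck-at-1, M4 stuck-at-0, M5 stuck-at-1} — 5 in all.

5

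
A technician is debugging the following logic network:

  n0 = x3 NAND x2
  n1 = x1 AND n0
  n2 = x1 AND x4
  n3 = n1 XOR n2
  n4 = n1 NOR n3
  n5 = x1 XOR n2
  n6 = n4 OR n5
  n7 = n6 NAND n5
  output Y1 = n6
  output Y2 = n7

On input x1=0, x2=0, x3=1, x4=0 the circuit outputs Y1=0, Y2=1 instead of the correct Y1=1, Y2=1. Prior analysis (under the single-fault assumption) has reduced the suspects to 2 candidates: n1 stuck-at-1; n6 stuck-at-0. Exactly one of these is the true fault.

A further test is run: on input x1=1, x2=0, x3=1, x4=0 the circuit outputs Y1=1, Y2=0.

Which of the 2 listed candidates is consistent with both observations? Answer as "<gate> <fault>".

Evaluate each candidate on input x1=1, x2=0, x3=1, x4=0:
  n1 stuck-at-1: n0=1, n1=1 [stuck-at-1], n2=0, n3=1, n4=0, n5=1, n6=1, n7=0 → Y1=1, Y2=0 — matches
  n6 stuck-at-0: n0=1, n1=1, n2=0, n3=1, n4=0, n5=1, n6=0 [stuck-at-0], n7=1 → Y1=0, Y2=1 — eliminated
Only n1 stuck-at-1 reproduces the observed Y1=1, Y2=0.

n1 stuck-at-1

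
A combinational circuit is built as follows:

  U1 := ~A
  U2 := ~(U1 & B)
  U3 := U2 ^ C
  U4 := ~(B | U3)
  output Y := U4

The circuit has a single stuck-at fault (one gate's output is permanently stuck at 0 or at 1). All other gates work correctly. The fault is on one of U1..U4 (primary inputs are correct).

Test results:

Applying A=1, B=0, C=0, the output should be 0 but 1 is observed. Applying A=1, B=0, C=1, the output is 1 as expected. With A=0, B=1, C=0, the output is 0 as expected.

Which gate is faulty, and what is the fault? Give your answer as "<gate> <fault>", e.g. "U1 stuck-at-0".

U3 stuck-at-0

Fault-free values for test 1 (A=1, B=0, C=0): U1=0, U2=1, U3=1, U4=0, giving Y=0. Observed 1.
Test 1: faults giving observed 1 are {U2 stuck-at-0, U3 stuck-at-0, U4 stuck-at-1}.
Test 2 (A=1, B=0, C=1): fault-free U1=0, U2=1, U3=0, U4=1 → 1; observed 1. Eliminates U2 stuck-at-0.
Test 3 (A=0, B=1, C=0): fault-free U1=1, U2=0, U3=0, U4=0 → 0; observed 0. Eliminates U4 stuck-at-1.
Only U3 stuck-at-0 is consistent with every test.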